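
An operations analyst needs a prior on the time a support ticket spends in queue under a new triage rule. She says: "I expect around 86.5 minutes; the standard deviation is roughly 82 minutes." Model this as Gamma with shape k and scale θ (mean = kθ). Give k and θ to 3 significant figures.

k ≈ 1.11, θ ≈ 77.7

For Gamma(k, scale θ): mean = kθ, variance = kθ², so CV = 1/√k.
CV = SD/mean = 82/86.5 = 0.948, hence k = 1/CV² = 1.11.
Then θ = mean/k = 86.5/1.11 = 77.7.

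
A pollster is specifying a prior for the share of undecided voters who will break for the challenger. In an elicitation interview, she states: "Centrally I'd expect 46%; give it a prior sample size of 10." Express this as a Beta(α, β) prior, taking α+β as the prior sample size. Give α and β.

α = 4.6, β = 5.4

Under the effective-sample-size interpretation, Beta(α, β) has prior mean α/(α+β) and prior sample size α+β.
So α+β = 10 and α/(α+β) = 0.46, giving α = 0.46·10 = 4.6 and β = 10 − 4.6 = 5.4.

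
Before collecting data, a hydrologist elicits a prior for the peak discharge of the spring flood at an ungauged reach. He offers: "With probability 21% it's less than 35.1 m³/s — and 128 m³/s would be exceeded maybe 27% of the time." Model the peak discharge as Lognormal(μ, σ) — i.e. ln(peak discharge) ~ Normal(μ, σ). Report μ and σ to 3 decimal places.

μ ≈ 4.293, σ ≈ 0.912

If T ~ Lognormal(μ,σ) then ln T ~ Normal(μ,σ), so the p-quantile of ln T is μ + z_p·σ.
ln(35.1) = 3.558 and ln(128) = 4.852; z_{0.21} = -0.8064, z_{0.73} = 0.6128.
σ = (4.852 − 3.558)/(0.6128 − (-0.8064)) = 0.912.
μ = 3.558 − (-0.8064)·0.912 = 4.293.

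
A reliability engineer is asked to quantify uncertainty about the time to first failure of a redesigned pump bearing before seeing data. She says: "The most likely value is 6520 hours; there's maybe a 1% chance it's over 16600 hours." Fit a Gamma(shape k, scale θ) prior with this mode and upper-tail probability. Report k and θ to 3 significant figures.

k ≈ 6.35, θ ≈ 1220

Gamma(k,θ) with k>1 has mode (k−1)θ, so θ = 6520/(k−1).
Need P(X < 16600) = 0.99 with θ tied to k this way. Start at k = 2, θ = 6520: P(X<16600) ≈ 0.722.
Too low — raise k to concentrate. Iterating converges to k ≈ 6.35.
Then θ = 6520/(6.35−1) ≈ 1220.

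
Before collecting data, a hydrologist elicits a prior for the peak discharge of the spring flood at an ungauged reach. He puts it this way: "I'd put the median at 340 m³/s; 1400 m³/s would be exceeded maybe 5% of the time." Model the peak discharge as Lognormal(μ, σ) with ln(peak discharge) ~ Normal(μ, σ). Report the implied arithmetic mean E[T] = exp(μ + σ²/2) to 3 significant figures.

E[T] ≈ 492 m³/s

If T ~ Lognormal(μ,σ) then ln T ~ Normal(μ,σ), so the p-quantile of ln T is μ + z_p·σ.
ln(340) = 5.829 and ln(1400) = 7.244; z_{0.5} = 0, z_{0.95} = 1.645.
σ = (7.244 − 5.829)/(1.645 − (0)) = 0.860.
μ = 5.829 − (0)·0.860 = 5.829.
E[T] = exp(μ + σ²/2) = exp(5.829 + 0.3702) = 492 m³/s.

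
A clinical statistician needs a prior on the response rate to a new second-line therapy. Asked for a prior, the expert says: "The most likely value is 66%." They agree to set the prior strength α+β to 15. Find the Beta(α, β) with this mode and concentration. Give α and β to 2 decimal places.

For α,β > 1 the Beta mode is (α−1)/(α+β−2). With α+β = 15, the mode is (α−1)/13.
Set (α−1)/13 = 0.66 → α = 1 + 0.66·13 = 9.58.
β = 15 − α = 5.42.

α = 9.58, β = 5.42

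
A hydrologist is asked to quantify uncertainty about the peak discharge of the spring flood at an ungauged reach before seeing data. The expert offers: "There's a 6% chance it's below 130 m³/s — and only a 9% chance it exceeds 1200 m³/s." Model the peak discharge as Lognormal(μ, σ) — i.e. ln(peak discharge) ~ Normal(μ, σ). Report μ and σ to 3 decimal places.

μ ≈ 6.061, σ ≈ 0.768

If T ~ Lognormal(μ,σ) then ln T ~ Normal(μ,σ), so the p-quantile of ln T is μ + z_p·σ.
ln(130) = 4.868 and ln(1200) = 7.09; z_{0.06} = -1.555, z_{0.91} = 1.341.
σ = (7.09 − 4.868)/(1.341 − (-1.555)) = 0.768.
μ = 4.868 − (-1.555)·0.768 = 6.061.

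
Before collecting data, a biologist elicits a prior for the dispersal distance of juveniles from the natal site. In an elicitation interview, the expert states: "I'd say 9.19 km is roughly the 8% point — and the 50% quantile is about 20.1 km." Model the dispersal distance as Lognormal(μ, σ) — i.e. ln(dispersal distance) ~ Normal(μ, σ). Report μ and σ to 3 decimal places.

If T ~ Lognormal(μ,σ) then ln T ~ Normal(μ,σ), so the p-quantile of ln T is μ + z_p·σ.
ln(9.19) = 2.218 and ln(20.1) = 3.001; z_{0.08} = -1.405, z_{0.5} = 0.
σ = (3.001 − 2.218)/(0 − (-1.405)) = 0.557.
μ = 2.218 − (-1.405)·0.557 = 3.001.

μ ≈ 3.001, σ ≈ 0.557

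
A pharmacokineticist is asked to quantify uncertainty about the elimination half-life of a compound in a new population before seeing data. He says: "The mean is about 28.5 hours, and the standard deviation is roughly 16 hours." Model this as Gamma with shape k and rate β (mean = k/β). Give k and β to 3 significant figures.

For Gamma(k, rate β): mean = k/β, variance = k/β², so CV = 1/√k.
CV = SD/mean = 16/28.5 = 0.5614, hence k = 1/CV² = 3.17.
Then β = k/mean = 3.17/28.5 = 0.111.

k ≈ 3.17, β ≈ 0.111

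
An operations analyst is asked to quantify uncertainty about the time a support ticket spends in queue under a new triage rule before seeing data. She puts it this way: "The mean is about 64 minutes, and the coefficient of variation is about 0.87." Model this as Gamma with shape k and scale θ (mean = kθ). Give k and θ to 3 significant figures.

For Gamma(k, scale θ): mean = kθ, variance = kθ², so CV = 1/√k.
CV = 0.87, hence k = 1/CV² = 1.32.
Then θ = mean/k = 64/1.32 = 48.4.

k ≈ 1.32, θ ≈ 48.4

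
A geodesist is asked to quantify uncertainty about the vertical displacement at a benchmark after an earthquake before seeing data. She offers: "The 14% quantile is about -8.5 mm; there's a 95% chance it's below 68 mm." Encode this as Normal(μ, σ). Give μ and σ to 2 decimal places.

The p-quantile of Normal(μ,σ) is μ + z_p·σ, with z_{0.14} = -1.08 and z_{0.95} = 1.645.
Eliminate σ: μ = (z₂·x₁ − z₁·x₂)/(z₂ − z₁) = (1.645·-8.5 − (-1.08)·68)/2.725 = 21.83.
Then σ = (x₂ − x₁)/(z₂ − z₁) = (68 − -8.5)/2.725 = 28.07.

μ = 21.83, σ = 28.07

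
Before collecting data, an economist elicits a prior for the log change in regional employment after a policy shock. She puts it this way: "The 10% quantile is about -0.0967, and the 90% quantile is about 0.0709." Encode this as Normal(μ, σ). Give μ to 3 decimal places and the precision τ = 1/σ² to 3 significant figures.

The p-quantile of Normal(μ,σ) is μ + z_p·σ, with z_{0.1} = -1.282 and z_{0.9} = 1.282.
Eliminate σ: μ = (z₂·x₁ − z₁·x₂)/(z₂ − z₁) = (1.282·-0.0967 − (-1.282)·0.0709)/2.563 = -0.013.
Then σ = (x₂ − x₁)/(z₂ − z₁) = (0.0709 − -0.0967)/2.563 = 0.065.
Precision τ = 1/σ² = 1/0.06539² = 234.

μ = -0.013, τ = 234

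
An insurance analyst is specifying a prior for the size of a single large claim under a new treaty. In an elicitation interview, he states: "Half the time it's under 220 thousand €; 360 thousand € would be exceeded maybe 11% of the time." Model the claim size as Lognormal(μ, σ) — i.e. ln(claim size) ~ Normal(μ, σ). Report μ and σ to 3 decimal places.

μ ≈ 5.394, σ ≈ 0.402

If T ~ Lognormal(μ,σ) then ln T ~ Normal(μ,σ), so the p-quantile of ln T is μ + z_p·σ.
ln(220) = 5.394 and ln(360) = 5.886; z_{0.5} = 0, z_{0.89} = 1.227.
σ = (5.886 − 5.394)/(1.227 − (0)) = 0.402.
μ = 5.394 − (0)·0.402 = 5.394.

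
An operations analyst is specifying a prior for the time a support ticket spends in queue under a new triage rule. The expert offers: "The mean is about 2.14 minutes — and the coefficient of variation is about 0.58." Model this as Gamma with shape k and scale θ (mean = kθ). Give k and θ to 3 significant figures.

For Gamma(k, scale θ): mean = kθ, variance = kθ², so CV = 1/√k.
CV = 0.58, hence k = 1/CV² = 2.97.
Then θ = mean/k = 2.14/2.97 = 0.72.

k ≈ 2.97, θ ≈ 0.72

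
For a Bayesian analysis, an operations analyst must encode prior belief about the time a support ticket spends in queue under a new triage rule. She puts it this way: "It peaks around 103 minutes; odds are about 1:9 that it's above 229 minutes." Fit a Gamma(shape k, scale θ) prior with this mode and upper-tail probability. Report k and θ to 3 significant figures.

Gamma(k,θ) with k>1 has mode (k−1)θ, so θ = 103/(k−1).
Need P(X < 229) = 0.9 with θ tied to k this way. Start at k = 2, θ = 103: P(X<229) ≈ 0.651.
Too low — raise k to concentrate. Iterating converges to k ≈ 4.01.
Then θ = 103/(4.01−1) ≈ 34.2.

k ≈ 4.01, θ ≈ 34.2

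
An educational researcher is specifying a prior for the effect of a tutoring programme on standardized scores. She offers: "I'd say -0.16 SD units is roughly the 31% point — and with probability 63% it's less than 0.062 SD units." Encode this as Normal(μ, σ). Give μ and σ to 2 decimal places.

The p-quantile of Normal(μ,σ) is μ + z_p·σ, with z_{0.31} = -0.4959 and z_{0.63} = 0.3319.
Eliminate σ: μ = (z₂·x₁ − z₁·x₂)/(z₂ − z₁) = (0.3319·-0.16 − (-0.4959)·0.062)/0.8277 = -0.03.
Then σ = (x₂ − x₁)/(z₂ − z₁) = (0.062 − -0.16)/0.8277 = 0.27.

μ = -0.03, σ = 0.27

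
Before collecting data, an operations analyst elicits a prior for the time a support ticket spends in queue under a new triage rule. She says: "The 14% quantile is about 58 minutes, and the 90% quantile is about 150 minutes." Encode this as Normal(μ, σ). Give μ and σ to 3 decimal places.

μ = 100.081, σ = 38.952

The p-quantile of Normal(μ,σ) is μ + z_p·σ, with z_{0.14} = -1.08 and z_{0.9} = 1.282.
Eliminate σ: μ = (z₂·x₁ − z₁·x₂)/(z₂ − z₁) = (1.282·58 − (-1.08)·150)/2.362 = 100.081.
Then σ = (x₂ − x₁)/(z₂ − z₁) = (150 − 58)/2.362 = 38.952.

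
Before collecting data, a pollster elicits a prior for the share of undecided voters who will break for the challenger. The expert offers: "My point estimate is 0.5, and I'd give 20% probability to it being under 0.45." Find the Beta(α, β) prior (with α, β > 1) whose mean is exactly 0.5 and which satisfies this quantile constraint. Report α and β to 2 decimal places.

α ≈ 35.49, β ≈ 35.49

With mean 0.5 fixed, write α = 0.5s, β = 0.5s where s = α+β.
Need P(θ < 0.45) = 0.2 under Beta(0.5s, 0.5s). Normal approximation: (q−m)/√(m(1−m)/s) ≈ z_{0.2} = -0.842, so s ≈ 0.5·0.5·(-0.842)²/(0.45−0.5)² = 70.8.
At s = 70.8: P(θ<0.45) ≈ 0.200. Adjusting to match 0.2 gives s ≈ 70.98.
So α = 0.5·70.98 ≈ 35.49, β = 0.5·70.98 ≈ 35.49.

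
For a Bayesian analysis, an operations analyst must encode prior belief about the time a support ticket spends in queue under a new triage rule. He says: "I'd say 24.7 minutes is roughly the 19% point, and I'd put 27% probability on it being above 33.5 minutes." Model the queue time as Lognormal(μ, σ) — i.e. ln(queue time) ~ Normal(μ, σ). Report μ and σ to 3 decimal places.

μ ≈ 3.386, σ ≈ 0.204

If T ~ Lognormal(μ,σ) then ln T ~ Normal(μ,σ), so the p-quantile of ln T is μ + z_p·σ.
ln(24.7) = 3.207 and ln(33.5) = 3.512; z_{0.19} = -0.8779, z_{0.73} = 0.6128.
σ = (3.512 − 3.207)/(0.6128 − (-0.8779)) = 0.204.
μ = 3.207 − (-0.8779)·0.204 = 3.386.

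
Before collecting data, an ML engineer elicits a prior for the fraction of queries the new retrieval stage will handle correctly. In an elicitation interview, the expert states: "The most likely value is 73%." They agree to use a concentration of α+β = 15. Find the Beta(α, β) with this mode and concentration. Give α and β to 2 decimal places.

α = 10.49, β = 4.51

For α,β > 1 the Beta mode is (α−1)/(α+β−2). With α+β = 15, the mode is (α−1)/13.
Set (α−1)/13 = 0.73 → α = 1 + 0.73·13 = 10.49.
β = 15 − α = 4.51.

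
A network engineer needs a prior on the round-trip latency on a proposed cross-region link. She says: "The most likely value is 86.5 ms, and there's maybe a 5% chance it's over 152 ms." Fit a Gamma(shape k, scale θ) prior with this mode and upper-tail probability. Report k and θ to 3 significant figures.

Gamma(k,θ) with k>1 has mode (k−1)θ, so θ = 86.5/(k−1).
Need P(X < 152) = 0.95 with θ tied to k this way. Start at k = 2, θ = 86.5: P(X<152) ≈ 0.524.
Too low — raise k to concentrate. Iterating converges to k ≈ 9.78.
Then θ = 86.5/(9.78−1) ≈ 9.86.

k ≈ 9.78, θ ≈ 9.86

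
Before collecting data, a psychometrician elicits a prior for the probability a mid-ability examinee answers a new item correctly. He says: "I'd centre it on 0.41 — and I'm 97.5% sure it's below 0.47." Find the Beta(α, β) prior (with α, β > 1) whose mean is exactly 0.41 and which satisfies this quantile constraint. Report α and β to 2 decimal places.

With mean 0.41 fixed, write α = 0.41s, β = 0.59s where s = α+β.
Need P(θ < 0.47) = 0.975 under Beta(0.41s, 0.59s). Normal approximation: (q−m)/√(m(1−m)/s) ≈ z_{0.975} = 1.96, so s ≈ 0.41·0.59·(1.96)²/(0.47−0.41)² = 258.1.
At s = 258.1: P(θ<0.47) ≈ 0.974. Adjusting to match 0.975 gives s ≈ 262.36.
So α = 0.41·262.36 ≈ 107.57, β = 0.59·262.36 ≈ 154.79.

α ≈ 107.57, β ≈ 154.79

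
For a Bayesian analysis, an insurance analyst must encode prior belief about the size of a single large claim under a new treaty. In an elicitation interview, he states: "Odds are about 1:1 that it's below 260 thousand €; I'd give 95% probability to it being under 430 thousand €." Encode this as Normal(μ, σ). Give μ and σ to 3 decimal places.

The p-quantile of Normal(μ,σ) is μ + z_p·σ, with z_{0.5} = 0 and z_{0.95} = 1.645.
Eliminate σ: μ = (z₂·x₁ − z₁·x₂)/(z₂ − z₁) = (1.645·260 − (0)·430)/1.645 = 260.000.
Then σ = (x₂ − x₁)/(z₂ − z₁) = (430 − 260)/1.645 = 103.353.

μ = 260.000, σ = 103.353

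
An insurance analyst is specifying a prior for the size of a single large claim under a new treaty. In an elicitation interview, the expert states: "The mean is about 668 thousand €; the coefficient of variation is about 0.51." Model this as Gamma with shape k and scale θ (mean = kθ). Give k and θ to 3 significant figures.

k ≈ 3.84, θ ≈ 174

For Gamma(k, scale θ): mean = kθ, variance = kθ², so CV = 1/√k.
CV = 0.51, hence k = 1/CV² = 3.84.
Then θ = mean/k = 668/3.84 = 174.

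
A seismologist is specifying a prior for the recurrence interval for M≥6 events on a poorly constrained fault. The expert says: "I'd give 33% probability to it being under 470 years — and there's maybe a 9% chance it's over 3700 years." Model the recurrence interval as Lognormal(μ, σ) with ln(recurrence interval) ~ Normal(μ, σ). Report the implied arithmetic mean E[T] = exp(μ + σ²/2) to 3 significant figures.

If T ~ Lognormal(μ,σ) then ln T ~ Normal(μ,σ), so the p-quantile of ln T is μ + z_p·σ.
ln(470) = 6.153 and ln(3700) = 8.216; z_{0.33} = -0.4399, z_{0.91} = 1.341.
σ = (8.216 − 6.153)/(1.341 − (-0.4399)) = 1.159.
μ = 6.153 − (-0.4399)·1.159 = 6.662.
E[T] = exp(μ + σ²/2) = exp(6.662 + 0.6714) = 1530 years.

E[T] ≈ 1530 years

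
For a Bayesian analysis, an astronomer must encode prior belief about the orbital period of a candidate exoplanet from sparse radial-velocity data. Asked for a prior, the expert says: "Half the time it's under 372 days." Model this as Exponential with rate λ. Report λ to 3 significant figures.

Exponential median = ln 2 / λ, so λ = ln 2 / 372.0 = 0.00186.

λ ≈ 0.00186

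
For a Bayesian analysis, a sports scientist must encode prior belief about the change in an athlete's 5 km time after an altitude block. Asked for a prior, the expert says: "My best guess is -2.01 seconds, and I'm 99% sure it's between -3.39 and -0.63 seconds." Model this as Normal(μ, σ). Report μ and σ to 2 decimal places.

A symmetric 99% interval runs μ ± z·σ with z = 2.576.
Half-width = 1.38, so σ = 1.38/2.576 = 0.54.
μ is the stated best guess, -2.01.

μ = -2.01, σ = 0.54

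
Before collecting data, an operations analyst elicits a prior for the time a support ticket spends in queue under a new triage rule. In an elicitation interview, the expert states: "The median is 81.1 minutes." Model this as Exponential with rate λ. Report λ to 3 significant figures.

Exponential median = ln 2 / λ, so λ = ln 2 / 81.1 = 0.00855.

λ ≈ 0.00855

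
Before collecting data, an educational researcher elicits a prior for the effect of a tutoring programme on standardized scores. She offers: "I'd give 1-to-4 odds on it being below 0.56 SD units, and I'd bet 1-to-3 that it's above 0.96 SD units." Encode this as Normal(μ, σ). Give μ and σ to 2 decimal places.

The p-quantile of Normal(μ,σ) is μ + z_p·σ, with z_{0.2} = -0.8416 and z_{0.75} = 0.6745.
Eliminate σ: μ = (z₂·x₁ − z₁·x₂)/(z₂ − z₁) = (0.6745·0.56 − (-0.8416)·0.96)/1.516 = 0.78.
Then σ = (x₂ − x₁)/(z₂ − z₁) = (0.96 − 0.56)/1.516 = 0.26.

μ = 0.78, σ = 0.26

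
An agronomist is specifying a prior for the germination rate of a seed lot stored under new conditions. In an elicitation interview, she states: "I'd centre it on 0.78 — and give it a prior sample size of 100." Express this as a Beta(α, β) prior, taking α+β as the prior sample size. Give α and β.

α = 78, β = 22

Under the effective-sample-size interpretation, Beta(α, β) has prior mean α/(α+β) and prior sample size α+β.
So α+β = 100 and α/(α+β) = 0.78, giving α = 0.78·100 = 78 and β = 100 − 78 = 22.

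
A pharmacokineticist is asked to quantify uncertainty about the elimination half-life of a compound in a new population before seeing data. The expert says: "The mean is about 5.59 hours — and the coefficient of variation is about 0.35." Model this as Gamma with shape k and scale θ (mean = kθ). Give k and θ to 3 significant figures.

For Gamma(k, scale θ): mean = kθ, variance = kθ², so CV = 1/√k.
CV = 0.35, hence k = 1/CV² = 8.16.
Then θ = mean/k = 5.59/8.16 = 0.685.

k ≈ 8.16, θ ≈ 0.685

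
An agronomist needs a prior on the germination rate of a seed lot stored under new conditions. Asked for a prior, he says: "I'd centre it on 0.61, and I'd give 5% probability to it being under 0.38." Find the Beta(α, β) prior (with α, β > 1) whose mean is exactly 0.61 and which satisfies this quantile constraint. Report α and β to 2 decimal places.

α ≈ 7.55, β ≈ 4.83

With mean 0.61 fixed, write α = 0.61s, β = 0.39s where s = α+β.
Need P(θ < 0.38) = 0.05 under Beta(0.61s, 0.39s). Normal approximation: (q−m)/√(m(1−m)/s) ≈ z_{0.05} = -1.64, so s ≈ 0.61·0.39·(-1.64)²/(0.38−0.61)² = 12.2.
At s = 12.2: P(θ<0.38) ≈ 0.051. Adjusting to match 0.05 gives s ≈ 12.38.
So α = 0.61·12.38 ≈ 7.55, β = 0.39·12.38 ≈ 4.83.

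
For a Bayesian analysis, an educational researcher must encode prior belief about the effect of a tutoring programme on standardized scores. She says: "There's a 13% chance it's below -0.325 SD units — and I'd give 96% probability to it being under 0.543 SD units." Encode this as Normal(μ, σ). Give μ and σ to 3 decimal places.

The p-quantile of Normal(μ,σ) is μ + z_p·σ, with z_{0.13} = -1.126 and z_{0.96} = 1.751.
Eliminate σ: μ = (z₂·x₁ − z₁·x₂)/(z₂ − z₁) = (1.751·-0.325 − (-1.126)·0.543)/2.877 = 0.015.
Then σ = (x₂ − x₁)/(z₂ − z₁) = (0.543 − -0.325)/2.877 = 0.302.

μ = 0.015, σ = 0.302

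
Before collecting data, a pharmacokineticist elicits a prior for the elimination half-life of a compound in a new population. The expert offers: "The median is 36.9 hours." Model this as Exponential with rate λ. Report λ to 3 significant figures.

Exponential median = ln 2 / λ, so λ = ln 2 / 36.9 = 0.0188.

λ ≈ 0.0188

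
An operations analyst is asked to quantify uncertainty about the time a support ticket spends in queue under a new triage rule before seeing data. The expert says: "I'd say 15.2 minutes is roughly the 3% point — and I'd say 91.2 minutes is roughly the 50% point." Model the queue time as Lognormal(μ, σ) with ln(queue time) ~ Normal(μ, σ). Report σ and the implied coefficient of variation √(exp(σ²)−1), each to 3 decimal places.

If T ~ Lognormal(μ,σ) then ln T ~ Normal(μ,σ), so the p-quantile of ln T is μ + z_p·σ.
ln(15.2) = 2.721 and ln(91.2) = 4.513; z_{0.03} = -1.881, z_{0.5} = 0.
σ = (4.513 − 2.721)/(0 − (-1.881)) = 0.953.
μ = 2.721 − (-1.881)·0.953 = 4.513.
CV = √(exp(σ²)−1) = √(exp(0.9076)−1) = 1.216.

σ ≈ 0.953, CV ≈ 1.216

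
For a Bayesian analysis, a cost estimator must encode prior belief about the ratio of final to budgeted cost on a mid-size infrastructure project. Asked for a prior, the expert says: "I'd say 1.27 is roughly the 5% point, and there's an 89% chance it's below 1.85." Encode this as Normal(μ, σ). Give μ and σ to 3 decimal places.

μ = 1.602, σ = 0.202

For Normal(μ,σ), the p-quantile is μ + z_p·σ. Here z_{0.05} = -1.645, z_{0.89} = 1.227.
So 1.27 = μ − 1.645σ and 1.85 = μ + 1.227σ.
Subtracting: σ = (1.85 − 1.27)/(1.227 − (-1.645)) = 0.202.
Then μ = 1.27 − (-1.645)·0.202 = 1.602.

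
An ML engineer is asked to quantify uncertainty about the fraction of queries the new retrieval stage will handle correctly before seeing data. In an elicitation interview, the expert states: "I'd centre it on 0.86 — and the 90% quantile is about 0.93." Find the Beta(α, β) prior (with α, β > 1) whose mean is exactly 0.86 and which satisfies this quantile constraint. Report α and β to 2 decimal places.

α ≈ 28.99, β ≈ 4.72

With mean 0.86 fixed, write α = 0.86s, β = 0.14s where s = α+β.
Need P(θ < 0.93) = 0.9 under Beta(0.86s, 0.14s). Normal approximation: (q−m)/√(m(1−m)/s) ≈ z_{0.9} = 1.28, so s ≈ 0.86·0.14·(1.28)²/(0.93−0.86)² = 40.4.
At s = 40.4: P(θ<0.93) ≈ 0.923. Adjusting to match 0.9 gives s ≈ 33.71.
So α = 0.86·33.71 ≈ 28.99, β = 0.14·33.71 ≈ 4.72.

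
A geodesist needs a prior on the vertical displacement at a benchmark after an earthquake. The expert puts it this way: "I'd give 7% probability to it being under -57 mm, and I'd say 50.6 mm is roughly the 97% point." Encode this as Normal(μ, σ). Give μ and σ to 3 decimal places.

μ = -9.691, σ = 32.056

The p-quantile of Normal(μ,σ) is μ + z_p·σ, with z_{0.07} = -1.476 and z_{0.97} = 1.881.
Eliminate σ: μ = (z₂·x₁ − z₁·x₂)/(z₂ − z₁) = (1.881·-57 − (-1.476)·50.6)/3.357 = -9.691.
Then σ = (x₂ − x₁)/(z₂ − z₁) = (50.6 − -57)/3.357 = 32.056.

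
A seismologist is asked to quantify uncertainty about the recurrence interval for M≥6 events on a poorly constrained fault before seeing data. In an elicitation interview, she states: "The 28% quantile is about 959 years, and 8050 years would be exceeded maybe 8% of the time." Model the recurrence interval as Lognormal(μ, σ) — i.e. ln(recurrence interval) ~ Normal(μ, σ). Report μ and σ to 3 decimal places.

μ ≈ 7.490, σ ≈ 1.070

If T ~ Lognormal(μ,σ) then ln T ~ Normal(μ,σ), so the p-quantile of ln T is μ + z_p·σ.
ln(959) = 6.866 and ln(8050) = 8.993; z_{0.28} = -0.5828, z_{0.92} = 1.405.
σ = (8.993 − 6.866)/(1.405 − (-0.5828)) = 1.070.
μ = 6.866 − (-0.5828)·1.070 = 7.490.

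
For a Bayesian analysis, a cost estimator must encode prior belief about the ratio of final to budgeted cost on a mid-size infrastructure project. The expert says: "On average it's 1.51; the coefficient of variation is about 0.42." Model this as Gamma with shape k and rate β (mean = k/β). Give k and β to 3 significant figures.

For Gamma(k, rate β): mean = k/β, variance = k/β², so CV = 1/√k.
CV = 0.42, hence k = 1/CV² = 5.67.
Then β = k/mean = 5.67/1.51 = 3.75.

k ≈ 5.67, β ≈ 3.75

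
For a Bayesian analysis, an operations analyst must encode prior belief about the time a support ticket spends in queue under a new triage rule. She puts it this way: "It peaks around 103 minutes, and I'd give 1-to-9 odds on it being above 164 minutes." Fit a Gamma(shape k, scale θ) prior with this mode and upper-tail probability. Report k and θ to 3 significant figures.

k ≈ 9.68, θ ≈ 11.9

Gamma(k,θ) with k>1 has mode (k−1)θ, so θ = 103/(k−1).
Need P(X < 164) = 0.9 with θ tied to k this way. Start at k = 2, θ = 103: P(X<164) ≈ 0.473.
Too low — raise k to concentrate. Iterating converges to k ≈ 9.68.
Then θ = 103/(9.68−1) ≈ 11.9.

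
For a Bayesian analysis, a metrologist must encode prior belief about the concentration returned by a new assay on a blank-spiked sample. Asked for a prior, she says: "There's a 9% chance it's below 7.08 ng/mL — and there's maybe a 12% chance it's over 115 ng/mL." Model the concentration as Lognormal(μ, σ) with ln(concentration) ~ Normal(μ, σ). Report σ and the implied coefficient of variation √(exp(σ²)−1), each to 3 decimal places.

If T ~ Lognormal(μ,σ) then ln T ~ Normal(μ,σ), so the p-quantile of ln T is μ + z_p·σ.
ln(7.08) = 1.957 and ln(115) = 4.745; z_{0.09} = -1.341, z_{0.88} = 1.175.
σ = (4.745 − 1.957)/(1.175 − (-1.341)) = 1.108.
μ = 1.957 − (-1.341)·1.108 = 3.443.
CV = √(exp(σ²)−1) = √(exp(1.2279)−1) = 1.554.

σ ≈ 1.108, CV ≈ 1.554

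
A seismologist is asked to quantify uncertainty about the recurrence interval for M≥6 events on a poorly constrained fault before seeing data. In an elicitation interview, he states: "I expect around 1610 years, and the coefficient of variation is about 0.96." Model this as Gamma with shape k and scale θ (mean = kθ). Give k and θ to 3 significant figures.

k ≈ 1.09, θ ≈ 1480

For Gamma(k, scale θ): mean = kθ, variance = kθ², so CV = 1/√k.
CV = 0.96, hence k = 1/CV² = 1.09.
Then θ = mean/k = 1610/1.09 = 1480.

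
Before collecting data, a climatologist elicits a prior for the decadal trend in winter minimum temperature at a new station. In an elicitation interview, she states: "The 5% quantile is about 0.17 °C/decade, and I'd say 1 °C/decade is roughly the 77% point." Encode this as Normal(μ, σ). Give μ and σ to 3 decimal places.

μ = 0.743, σ = 0.348

For Normal(μ,σ), the p-quantile is μ + z_p·σ. Here z_{0.05} = -1.645, z_{0.77} = 0.7388.
So 0.17 = μ − 1.645σ and 1 = μ + 0.7388σ.
Subtracting: σ = (1 − 0.17)/(0.7388 − (-1.645)) = 0.348.
Then μ = 0.17 − (-1.645)·0.348 = 0.743.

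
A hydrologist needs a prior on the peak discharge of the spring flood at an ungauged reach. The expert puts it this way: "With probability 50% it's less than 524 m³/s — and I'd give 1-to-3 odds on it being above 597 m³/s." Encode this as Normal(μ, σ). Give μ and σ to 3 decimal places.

For Normal(μ,σ), the p-quantile is μ + z_p·σ. Here z_{0.5} = 0, z_{0.75} = 0.6745.
So 524 = μ + 0σ and 597 = μ + 0.6745σ.
Subtracting: σ = (597 − 524)/(0.6745 − (0)) = 108.230.
Then μ = 524 − (0)·108.230 = 524.000.

μ = 524.000, σ = 108.230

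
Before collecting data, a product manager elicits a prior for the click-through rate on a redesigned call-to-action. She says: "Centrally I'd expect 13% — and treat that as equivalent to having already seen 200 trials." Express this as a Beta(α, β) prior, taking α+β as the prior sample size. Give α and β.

α = 26, β = 174

Under the effective-sample-size interpretation, Beta(α, β) has prior mean α/(α+β) and prior sample size α+β.
So α+β = 200 and α/(α+β) = 0.13, giving α = 0.13·200 = 26 and β = 200 − 26 = 174.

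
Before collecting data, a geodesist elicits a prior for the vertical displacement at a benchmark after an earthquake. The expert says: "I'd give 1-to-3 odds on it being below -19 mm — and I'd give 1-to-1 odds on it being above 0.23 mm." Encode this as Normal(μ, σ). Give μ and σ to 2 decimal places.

μ = 0.23, σ = 28.51

The p-quantile of Normal(μ,σ) is μ + z_p·σ, with z_{0.25} = -0.6745 and z_{0.5} = 0.
Eliminate σ: μ = (z₂·x₁ − z₁·x₂)/(z₂ − z₁) = (0·-19 − (-0.6745)·0.23)/0.6745 = 0.23.
Then σ = (x₂ − x₁)/(z₂ − z₁) = (0.23 − -19)/0.6745 = 28.51.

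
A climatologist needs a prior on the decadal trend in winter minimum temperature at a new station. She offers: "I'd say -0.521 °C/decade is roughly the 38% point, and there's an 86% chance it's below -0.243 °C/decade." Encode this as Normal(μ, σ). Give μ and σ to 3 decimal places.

For Normal(μ,σ), the p-quantile is μ + z_p·σ. Here z_{0.38} = -0.3055, z_{0.86} = 1.08.
So -0.521 = μ − 0.3055σ and -0.243 = μ + 1.08σ.
Subtracting: σ = (-0.243 − -0.521)/(1.08 − (-0.3055)) = 0.201.
Then μ = -0.521 − (-0.3055)·0.201 = -0.460.

μ = -0.460, σ = 0.201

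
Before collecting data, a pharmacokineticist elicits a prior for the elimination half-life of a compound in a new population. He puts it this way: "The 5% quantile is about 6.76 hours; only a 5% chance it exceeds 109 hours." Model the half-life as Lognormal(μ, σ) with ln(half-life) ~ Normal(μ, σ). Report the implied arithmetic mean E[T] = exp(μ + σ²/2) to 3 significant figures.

If T ~ Lognormal(μ,σ) then ln T ~ Normal(μ,σ), so the p-quantile of ln T is μ + z_p·σ.
ln(6.76) = 1.911 and ln(109) = 4.691; z_{0.05} = -1.645, z_{0.95} = 1.645.
σ = (4.691 − 1.911)/(1.645 − (-1.645)) = 0.845.
μ = 1.911 − (-1.645)·0.845 = 3.301.
E[T] = exp(μ + σ²/2) = exp(3.301 + 0.3571) = 38.8 hours.

E[T] ≈ 38.8 hours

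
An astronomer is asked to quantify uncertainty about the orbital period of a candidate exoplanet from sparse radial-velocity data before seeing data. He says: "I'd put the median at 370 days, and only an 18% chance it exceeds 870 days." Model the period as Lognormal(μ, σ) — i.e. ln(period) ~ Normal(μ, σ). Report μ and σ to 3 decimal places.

μ ≈ 5.914, σ ≈ 0.934

If T ~ Lognormal(μ,σ) then ln T ~ Normal(μ,σ), so the p-quantile of ln T is μ + z_p·σ.
ln(370) = 5.914 and ln(870) = 6.768; z_{0.5} = 0, z_{0.82} = 0.9154.
σ = (6.768 − 5.914)/(0.9154 − (0)) = 0.934.
μ = 5.914 − (0)·0.934 = 5.914.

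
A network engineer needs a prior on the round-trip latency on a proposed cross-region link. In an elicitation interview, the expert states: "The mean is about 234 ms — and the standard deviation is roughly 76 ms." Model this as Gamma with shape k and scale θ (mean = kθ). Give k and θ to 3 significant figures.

For Gamma(k, scale θ): mean = kθ, variance = kθ², so CV = 1/√k.
CV = SD/mean = 76/234 = 0.3248, hence k = 1/CV² = 9.48.
Then θ = mean/k = 234/9.48 = 24.7.

k ≈ 9.48, θ ≈ 24.7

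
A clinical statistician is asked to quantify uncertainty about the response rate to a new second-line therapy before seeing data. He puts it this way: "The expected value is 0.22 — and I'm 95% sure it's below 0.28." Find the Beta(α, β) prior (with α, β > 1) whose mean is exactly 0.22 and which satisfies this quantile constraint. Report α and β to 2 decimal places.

α ≈ 30.41, β ≈ 107.80

With mean 0.22 fixed, write α = 0.22s, β = 0.78s where s = α+β.
Need P(θ < 0.28) = 0.95 under Beta(0.22s, 0.78s). Normal approximation: (q−m)/√(m(1−m)/s) ≈ z_{0.95} = 1.64, so s ≈ 0.22·0.78·(1.64)²/(0.28−0.22)² = 129.0.
At s = 129.0: P(θ<0.28) ≈ 0.944. Adjusting to match 0.95 gives s ≈ 138.21.
So α = 0.22·138.21 ≈ 30.41, β = 0.78·138.21 ≈ 107.80.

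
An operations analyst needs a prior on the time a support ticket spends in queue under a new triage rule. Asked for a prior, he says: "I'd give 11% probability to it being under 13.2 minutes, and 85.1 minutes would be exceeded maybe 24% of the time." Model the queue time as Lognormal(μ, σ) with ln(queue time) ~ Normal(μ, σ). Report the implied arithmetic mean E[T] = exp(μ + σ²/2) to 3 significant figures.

E[T] ≈ 68.6 minutes

If T ~ Lognormal(μ,σ) then ln T ~ Normal(μ,σ), so the p-quantile of ln T is μ + z_p·σ.
ln(13.2) = 2.58 and ln(85.1) = 4.444; z_{0.11} = -1.227, z_{0.76} = 0.7063.
σ = (4.444 − 2.58)/(0.7063 − (-1.227)) = 0.964.
μ = 2.58 − (-1.227)·0.964 = 3.763.
E[T] = exp(μ + σ²/2) = exp(3.763 + 0.4648) = 68.6 minutes.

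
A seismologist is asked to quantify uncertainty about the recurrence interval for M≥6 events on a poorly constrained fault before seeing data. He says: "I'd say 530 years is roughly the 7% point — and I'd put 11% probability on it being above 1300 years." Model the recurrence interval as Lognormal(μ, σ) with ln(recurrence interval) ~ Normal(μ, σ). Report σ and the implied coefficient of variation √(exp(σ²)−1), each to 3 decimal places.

If T ~ Lognormal(μ,σ) then ln T ~ Normal(μ,σ), so the p-quantile of ln T is μ + z_p·σ.
ln(530) = 6.273 and ln(1300) = 7.17; z_{0.07} = -1.476, z_{0.89} = 1.227.
σ = (7.17 − 6.273)/(1.227 − (-1.476)) = 0.332.
μ = 6.273 − (-1.476)·0.332 = 6.763.
CV = √(exp(σ²)−1) = √(exp(0.1102)−1) = 0.341.

σ ≈ 0.332, CV ≈ 0.341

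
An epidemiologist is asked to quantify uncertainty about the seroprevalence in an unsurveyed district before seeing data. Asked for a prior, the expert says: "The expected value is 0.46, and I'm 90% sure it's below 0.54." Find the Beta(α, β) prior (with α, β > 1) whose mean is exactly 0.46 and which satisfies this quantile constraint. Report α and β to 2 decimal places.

α ≈ 29.37, β ≈ 34.48

With mean 0.46 fixed, write α = 0.46s, β = 0.54s where s = α+β.
Need P(θ < 0.54) = 0.9 under Beta(0.46s, 0.54s). Normal approximation: (q−m)/√(m(1−m)/s) ≈ z_{0.9} = 1.28, so s ≈ 0.46·0.54·(1.28)²/(0.54−0.46)² = 63.7.
At s = 63.7: P(θ<0.54) ≈ 0.900. Adjusting to match 0.9 gives s ≈ 63.85.
So α = 0.46·63.85 ≈ 29.37, β = 0.54·63.85 ≈ 34.48.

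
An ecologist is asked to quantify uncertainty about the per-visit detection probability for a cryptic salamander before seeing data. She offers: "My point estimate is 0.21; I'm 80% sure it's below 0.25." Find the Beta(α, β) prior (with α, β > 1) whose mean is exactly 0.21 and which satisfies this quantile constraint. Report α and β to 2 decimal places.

α ≈ 14.71, β ≈ 55.35

With mean 0.21 fixed, write α = 0.21s, β = 0.79s where s = α+β.
Need P(θ < 0.25) = 0.8 under Beta(0.21s, 0.79s). Normal approximation: (q−m)/√(m(1−m)/s) ≈ z_{0.8} = 0.842, so s ≈ 0.21·0.79·(0.842)²/(0.25−0.21)² = 73.4.
At s = 73.4: P(θ<0.25) ≈ 0.805. Adjusting to match 0.8 gives s ≈ 70.06.
So α = 0.21·70.06 ≈ 14.71, β = 0.79·70.06 ≈ 55.35.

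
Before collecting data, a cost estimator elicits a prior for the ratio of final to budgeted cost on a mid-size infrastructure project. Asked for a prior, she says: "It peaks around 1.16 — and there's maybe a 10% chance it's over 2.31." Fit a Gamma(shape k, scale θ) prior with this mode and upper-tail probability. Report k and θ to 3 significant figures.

k ≈ 5.04, θ ≈ 0.287

Gamma(k,θ) with k>1 has mode (k−1)θ, so θ = 1.16/(k−1).
Need P(X < 2.31) = 0.9 with θ tied to k this way. Start at k = 2, θ = 1.16: P(X<2.31) ≈ 0.592.
Too low — raise k to concentrate. Iterating converges to k ≈ 5.04.
Then θ = 1.16/(5.04−1) ≈ 0.287.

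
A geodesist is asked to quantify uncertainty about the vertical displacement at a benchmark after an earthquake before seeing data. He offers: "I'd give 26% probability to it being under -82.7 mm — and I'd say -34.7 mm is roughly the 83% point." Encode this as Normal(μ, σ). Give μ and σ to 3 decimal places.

μ = -63.370, σ = 30.047

For Normal(μ,σ), the p-quantile is μ + z_p·σ. Here z_{0.26} = -0.6433, z_{0.83} = 0.9542.
So -82.7 = μ − 0.6433σ and -34.7 = μ + 0.9542σ.
Subtracting: σ = (-34.7 − -82.7)/(0.9542 − (-0.6433)) = 30.047.
Then μ = -82.7 − (-0.6433)·30.047 = -63.370.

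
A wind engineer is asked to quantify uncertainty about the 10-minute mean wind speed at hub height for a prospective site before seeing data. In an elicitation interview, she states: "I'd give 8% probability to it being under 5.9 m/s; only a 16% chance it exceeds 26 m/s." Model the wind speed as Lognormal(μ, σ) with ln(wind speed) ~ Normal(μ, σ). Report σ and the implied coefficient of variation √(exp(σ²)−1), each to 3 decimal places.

If T ~ Lognormal(μ,σ) then ln T ~ Normal(μ,σ), so the p-quantile of ln T is μ + z_p·σ.
ln(5.9) = 1.775 and ln(26) = 3.258; z_{0.08} = -1.405, z_{0.84} = 0.9945.
σ = (3.258 − 1.775)/(0.9945 − (-1.405)) = 0.618.
μ = 1.775 − (-1.405)·0.618 = 2.643.
CV = √(exp(σ²)−1) = √(exp(0.3820)−1) = 0.682.

σ ≈ 0.618, CV ≈ 0.682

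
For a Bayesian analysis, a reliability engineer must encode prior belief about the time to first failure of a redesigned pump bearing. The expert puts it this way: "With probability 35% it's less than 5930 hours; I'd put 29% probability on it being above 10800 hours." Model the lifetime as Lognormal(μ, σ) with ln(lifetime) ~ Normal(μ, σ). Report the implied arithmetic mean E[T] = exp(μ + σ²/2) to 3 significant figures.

If T ~ Lognormal(μ,σ) then ln T ~ Normal(μ,σ), so the p-quantile of ln T is μ + z_p·σ.
ln(5930) = 8.688 and ln(10800) = 9.287; z_{0.35} = -0.3853, z_{0.71} = 0.5534.
σ = (9.287 − 8.688)/(0.5534 − (-0.3853)) = 0.639.
μ = 8.688 − (-0.3853)·0.639 = 8.934.
E[T] = exp(μ + σ²/2) = exp(8.934 + 0.2039) = 9300 hours.

E[T] ≈ 9300 hours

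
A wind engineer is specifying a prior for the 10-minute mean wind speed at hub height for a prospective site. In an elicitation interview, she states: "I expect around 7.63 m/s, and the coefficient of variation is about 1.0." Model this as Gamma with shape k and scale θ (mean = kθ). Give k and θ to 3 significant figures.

For Gamma(k, scale θ): mean = kθ, variance = kθ², so CV = 1/√k.
CV = 1.0, hence k = 1/CV² = 1.
Then θ = mean/k = 7.63/1 = 7.63.

k ≈ 1, θ ≈ 7.63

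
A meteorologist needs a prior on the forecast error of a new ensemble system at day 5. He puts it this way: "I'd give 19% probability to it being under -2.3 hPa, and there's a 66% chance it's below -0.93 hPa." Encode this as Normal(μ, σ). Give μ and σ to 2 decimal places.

The p-quantile of Normal(μ,σ) is μ + z_p·σ, with z_{0.19} = -0.8779 and z_{0.66} = 0.4125.
Eliminate σ: μ = (z₂·x₁ − z₁·x₂)/(z₂ − z₁) = (0.4125·-2.3 − (-0.8779)·-0.93)/1.29 = -1.37.
Then σ = (x₂ − x₁)/(z₂ − z₁) = (-0.93 − -2.3)/1.29 = 1.06.

μ = -1.37, σ = 1.06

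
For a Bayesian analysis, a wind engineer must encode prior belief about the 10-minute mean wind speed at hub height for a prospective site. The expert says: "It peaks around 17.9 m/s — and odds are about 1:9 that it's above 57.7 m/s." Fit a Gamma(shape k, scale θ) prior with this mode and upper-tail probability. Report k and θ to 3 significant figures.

k ≈ 2.38, θ ≈ 13

Gamma(k,θ) with k>1 has mode (k−1)θ, so θ = 17.9/(k−1).
Need P(X < 57.7) = 0.9 with θ tied to k this way. Start at k = 2, θ = 17.9: P(X<57.7) ≈ 0.832.
Too low — raise k to concentrate. Iterating converges to k ≈ 2.38.
Then θ = 17.9/(2.38−1) ≈ 13.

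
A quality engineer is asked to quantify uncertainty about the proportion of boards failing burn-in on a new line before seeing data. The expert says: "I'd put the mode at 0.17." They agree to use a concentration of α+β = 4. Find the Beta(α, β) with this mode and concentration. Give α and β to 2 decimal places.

α = 1.34, β = 2.66

For α,β > 1 the Beta mode is (α−1)/(α+β−2). With α+β = 4, the mode is (α−1)/2.
Set (α−1)/2 = 0.17 → α = 1 + 0.17·2 = 1.34.
β = 4 − α = 2.66.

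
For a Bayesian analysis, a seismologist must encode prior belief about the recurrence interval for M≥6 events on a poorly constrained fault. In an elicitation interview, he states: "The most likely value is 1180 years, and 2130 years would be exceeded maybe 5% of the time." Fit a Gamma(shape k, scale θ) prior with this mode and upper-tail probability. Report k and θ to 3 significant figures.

k ≈ 8.99, θ ≈ 148

Gamma(k,θ) with k>1 has mode (k−1)θ, so θ = 1180/(k−1).
Need P(X < 2130) = 0.95 with θ tied to k this way. Start at k = 2, θ = 1180: P(X<2130) ≈ 0.539.
Too low — raise k to concentrate. Iterating converges to k ≈ 8.99.
Then θ = 1180/(8.99−1) ≈ 148.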